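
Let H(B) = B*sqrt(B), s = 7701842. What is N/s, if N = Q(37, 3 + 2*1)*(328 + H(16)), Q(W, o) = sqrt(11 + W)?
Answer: 784*sqrt(3)/3850921 ≈ 0.00035262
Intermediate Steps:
H(B) = B**(3/2)
N = 1568*sqrt(3) (N = sqrt(11 + 37)*(328 + 16**(3/2)) = sqrt(48)*(328 + 64) = (4*sqrt(3))*392 = 1568*sqrt(3) ≈ 2715.9)
N/s = (1568*sqrt(3))/7701842 = (1568*sqrt(3))*(1/7701842) = 784*sqrt(3)/3850921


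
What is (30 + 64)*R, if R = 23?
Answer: 2162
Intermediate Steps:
(30 + 64)*R = (30 + 64)*23 = 94*23 = 2162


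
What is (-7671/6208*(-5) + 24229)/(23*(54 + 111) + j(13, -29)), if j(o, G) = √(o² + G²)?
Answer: 114193058133/17880300224 - 150451987*√1010/89401501120 ≈ 6.3330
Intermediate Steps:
j(o, G) = √(G² + o²)
(-7671/6208*(-5) + 24229)/(23*(54 + 111) + j(13, -29)) = (-7671/6208*(-5) + 24229)/(23*(54 + 111) + √((-29)² + 13²)) = (-7671*1/6208*(-5) + 24229)/(23*165 + √(841 + 169)) = (-7671/6208*(-5) + 24229)/(3795 + √1010) = (38355/6208 + 24229)/(3795 + √1010) = 150451987/(6208*(3795 + √1010))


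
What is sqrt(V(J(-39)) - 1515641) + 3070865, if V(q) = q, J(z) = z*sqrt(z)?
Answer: 3070865 + sqrt(-1515641 - 39*I*sqrt(39)) ≈ 3.0709e+6 - 1231.1*I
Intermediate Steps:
J(z) = z**(3/2)
sqrt(V(J(-39)) - 1515641) + 3070865 = sqrt((-39)**(3/2) - 1515641) + 3070865 = sqrt(-39*I*sqrt(39) - 1515641) + 3070865 = sqrt(-1515641 - 39*I*sqrt(39)) + 3070865 = 3070865 + sqrt(-1515641 - 39*I*sqrt(39))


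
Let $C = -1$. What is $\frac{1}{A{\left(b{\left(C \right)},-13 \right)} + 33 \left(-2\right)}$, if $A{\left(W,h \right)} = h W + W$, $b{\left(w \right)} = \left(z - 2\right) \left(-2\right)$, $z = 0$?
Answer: $- \frac{1}{114} \approx -0.0087719$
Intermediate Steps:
$b{\left(w \right)} = 4$ ($b{\left(w \right)} = \left(0 - 2\right) \left(-2\right) = \left(-2\right) \left(-2\right) = 4$)
$A{\left(W,h \right)} = W + W h$ ($A{\left(W,h \right)} = W h + W = W + W h$)
$\frac{1}{A{\left(b{\left(C \right)},-13 \right)} + 33 \left(-2\right)} = \frac{1}{4 \left(1 - 13\right) + 33 \left(-2\right)} = \frac{1}{4 \left(-12\right) - 66} = \frac{1}{-48 - 66} = \frac{1}{-114} = - \frac{1}{114}$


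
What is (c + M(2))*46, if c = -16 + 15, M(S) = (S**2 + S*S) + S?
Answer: 414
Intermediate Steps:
M(S) = S + 2*S**2 (M(S) = (S**2 + S**2) + S = 2*S**2 + S = S + 2*S**2)
c = -1
(c + M(2))*46 = (-1 + 2*(1 + 2*2))*46 = (-1 + 2*(1 + 4))*46 = (-1 + 2*5)*46 = (-1 + 10)*46 = 9*46 = 414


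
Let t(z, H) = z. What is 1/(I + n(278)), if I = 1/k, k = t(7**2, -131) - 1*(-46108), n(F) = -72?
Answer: -46157/3323303 ≈ -0.013889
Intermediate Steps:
k = 46157 (k = 7**2 - 1*(-46108) = 49 + 46108 = 46157)
I = 1/46157 ≈ 2.1665e-5
1/(I + n(278)) = 1/(1/46157 - 72) = 1/(-3323303/46157) = -46157/3323303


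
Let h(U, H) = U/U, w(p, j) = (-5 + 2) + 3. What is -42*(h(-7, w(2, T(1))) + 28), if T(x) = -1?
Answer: -1218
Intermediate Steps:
w(p, j) = 0 (w(p, j) = -3 + 3 = 0)
h(U, H) = 1
-42*(h(-7, w(2, T(1))) + 28) = -42*(1 + 28) = -42*29 = -1218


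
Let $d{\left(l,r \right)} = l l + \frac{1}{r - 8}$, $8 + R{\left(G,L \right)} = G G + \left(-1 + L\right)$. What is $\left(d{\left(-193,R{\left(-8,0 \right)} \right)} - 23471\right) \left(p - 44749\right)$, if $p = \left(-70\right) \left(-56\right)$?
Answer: $- \frac{26439513043}{47} \approx -5.6254 \cdot 10^{8}$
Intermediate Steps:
$R{\left(G,L \right)} = -9 + L + G^{2}$ ($R{\left(G,L \right)} = -8 + \left(G G + \left(-1 + L\right)\right) = -8 + \left(G^{2} + \left(-1 + L\right)\right) = -8 + \left(-1 + L + G^{2}\right) = -9 + L + G^{2}$)
$p = 3920$
$d{\left(l,r \right)} = l^{2} + \frac{1}{-8 + r}$
$\left(d{\left(-193,R{\left(-8,0 \right)} \right)} - 23471\right) \left(p - 44749\right) = \left(\frac{1 - 8 \left(-193\right)^{2} + \left(-9 + 0 + \left(-8\right)^{2}\right) \left(-193\right)^{2}}{-8 + \left(-9 + 0 + \left(-8\right)^{2}\right)} - 23471\right) \left(3920 - 44749\right) = \left(\frac{1 - 297992 + \left(-9 + 0 + 64\right) 37249}{-8 + \left(-9 + 0 + 64\right)} - 23471\right) \left(-40829\right) = \left(\frac{1 - 297992 + 55 \cdot 37249}{-8 + 55} - 23471\right) \left(-40829\right) = \left(\frac{1 - 297992 + 2048695}{47} - 23471\right) \left(-40829\right) = \left(\frac{1}{47} \cdot 1750704 - 23471\right) \left(-40829\right) = \left(\frac{1750704}{47} - 23471\right) \left(-40829\right) = \frac{647567}{47} \left(-40829\right) = - \frac{26439513043}{47}$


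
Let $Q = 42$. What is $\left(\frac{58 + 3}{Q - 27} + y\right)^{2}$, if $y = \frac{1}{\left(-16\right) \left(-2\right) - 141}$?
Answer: $\frac{44009956}{2673225} \approx 16.463$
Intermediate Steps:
$y = - \frac{1}{109}$ ($y = \frac{1}{32 - 141} = \frac{1}{-109} = - \frac{1}{109} \approx -0.0091743$)
$\left(\frac{58 + 3}{Q - 27} + y\right)^{2} = \left(\frac{58 + 3}{42 - 27} - \frac{1}{109}\right)^{2} = \left(\frac{61}{15} - \frac{1}{109}\right)^{2} = \left(\frac{6634}{1635}\right)^{2} = \frac{44009956}{2673225}$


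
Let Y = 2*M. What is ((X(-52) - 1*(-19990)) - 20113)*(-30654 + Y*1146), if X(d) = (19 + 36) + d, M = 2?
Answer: 3128400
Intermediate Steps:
X(d) = 55 + d
Y = 4 (Y = 2*2 = 4)
((X(-52) - 1*(-19990)) - 20113)*(-30654 + Y*1146) = (((55 - 52) - 1*(-19990)) - 20113)*(-30654 + 4*1146) = ((3 + 19990) - 20113)*(-30654 + 4584) = (19993 - 20113)*(-26070) = -120*(-26070) = 3128400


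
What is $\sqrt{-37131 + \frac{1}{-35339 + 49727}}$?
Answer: $\frac{i \sqrt{1921664254719}}{7194} \approx 192.69 i$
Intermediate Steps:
$\sqrt{-37131 + \frac{1}{-35339 + 49727}} = \sqrt{-37131 + \frac{1}{14388}} = \sqrt{- \frac{534240827}{14388}} = \frac{i \sqrt{1921664254719}}{7194}$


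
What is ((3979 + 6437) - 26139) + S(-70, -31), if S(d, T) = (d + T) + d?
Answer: -15894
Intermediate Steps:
S(d, T) = T + 2*d (S(d, T) = (T + d) + d = T + 2*d)
((3979 + 6437) - 26139) + S(-70, -31) = ((3979 + 6437) - 26139) + (-31 + 2*(-70)) = (10416 - 26139) + (-31 - 140) = -15723 - 171 = -15894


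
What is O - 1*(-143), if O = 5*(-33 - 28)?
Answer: -162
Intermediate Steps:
O = -305 (O = 5*(-61) = -305)
O - 1*(-143) = -305 - 1*(-143) = -305 + 143 = -162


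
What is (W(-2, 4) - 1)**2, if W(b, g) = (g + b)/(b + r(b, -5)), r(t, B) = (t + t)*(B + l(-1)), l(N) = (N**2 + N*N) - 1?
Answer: 36/49 ≈ 0.73469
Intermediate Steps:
l(N) = -1 + 2*N**2 (l(N) = (N**2 + N**2) - 1 = 2*N**2 - 1 = -1 + 2*N**2)
r(t, B) = 2*t*(1 + B) (r(t, B) = (t + t)*(B + (-1 + 2*(-1)**2)) = (2*t)*(B + (-1 + 2*1)) = (2*t)*(B + (-1 + 2)) = (2*t)*(B + 1) = (2*t)*(1 + B) = 2*t*(1 + B))
W(b, g) = -(b + g)/(7*b) (W(b, g) = (g + b)/(b + 2*b*(1 - 5)) = (b + g)/(b + 2*b*(-4)) = (b + g)/(b - 8*b) = (b + g)/((-7*b)) = (b + g)*(-1/(7*b)) = -(b + g)/(7*b))
(W(-2, 4) - 1)**2 = ((1/7)*(-1*(-2) - 1*4)/(-2) - 1)**2 = ((1/7)*(-1/2)*(2 - 4) - 1)**2 = ((1/7)*(-1/2)*(-2) - 1)**2 = (1/7 - 1)**2 = (-6/7)**2 = 36/49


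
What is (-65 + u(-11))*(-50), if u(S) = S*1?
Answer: 3800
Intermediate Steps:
u(S) = S
(-65 + u(-11))*(-50) = (-65 - 11)*(-50) = -76*(-50) = 3800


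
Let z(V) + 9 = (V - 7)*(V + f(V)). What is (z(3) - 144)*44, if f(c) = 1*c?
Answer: -7788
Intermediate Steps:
f(c) = c
z(V) = -9 + 2*V*(-7 + V) (z(V) = -9 + (V - 7)*(V + V) = -9 + (-7 + V)*(2*V) = -9 + 2*V*(-7 + V))
(z(3) - 144)*44 = ((-9 - 14*3 + 2*3**2) - 144)*44 = ((-9 - 42 + 2*9) - 144)*44 = ((-9 - 42 + 18) - 144)*44 = (-33 - 144)*44 = -177*44 = -7788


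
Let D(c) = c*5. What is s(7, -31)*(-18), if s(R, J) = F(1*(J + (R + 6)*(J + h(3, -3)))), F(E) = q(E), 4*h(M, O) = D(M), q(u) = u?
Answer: 13869/2 ≈ 6934.5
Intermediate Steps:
D(c) = 5*c
h(M, O) = 5*M/4 (h(M, O) = (5*M)/4 = 5*M/4)
F(E) = E
s(R, J) = J + (6 + R)*(15/4 + J) (s(R, J) = 1*(J + (R + 6)*(J + (5/4)*3)) = 1*(J + (6 + R)*(J + 15/4)) = 1*(J + (6 + R)*(15/4 + J)) = J + (6 + R)*(15/4 + J))
s(7, -31)*(-18) = (45/2 + 7*(-31) + (15/4)*7 - 31*7)*(-18) = (45/2 - 217 + 105/4 - 217)*(-18) = -1541/4*(-18) = 13869/2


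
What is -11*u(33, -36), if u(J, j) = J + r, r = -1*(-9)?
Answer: -462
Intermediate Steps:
r = 9
u(J, j) = 9 + J (u(J, j) = J + 9 = 9 + J)
-11*u(33, -36) = -11*(9 + 33) = -11*42 = -462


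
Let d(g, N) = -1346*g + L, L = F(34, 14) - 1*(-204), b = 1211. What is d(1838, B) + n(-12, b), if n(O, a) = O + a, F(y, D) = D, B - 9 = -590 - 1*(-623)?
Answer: -2472531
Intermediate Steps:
B = 42 (B = 9 + (-590 - 1*(-623)) = 9 + (-590 + 623) = 9 + 33 = 42)
L = 218 (L = 14 - 1*(-204) = 14 + 204 = 218)
d(g, N) = 218 - 1346*g (d(g, N) = -1346*g + 218 = 218 - 1346*g)
d(1838, B) + n(-12, b) = (218 - 1346*1838) + (-12 + 1211) = (218 - 2473948) + 1199 = -2473730 + 1199 = -2472531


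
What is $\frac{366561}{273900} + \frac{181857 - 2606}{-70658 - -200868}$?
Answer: $\frac{3227558557}{1188817300} \approx 2.7149$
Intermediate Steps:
$\frac{366561}{273900} + \frac{181857 - 2606}{-70658 - -200868} = 366561 \cdot \frac{1}{273900} + \frac{179251}{-70658 + 200868} = \frac{122187}{91300} + \frac{179251}{130210} = \frac{3227558557}{1188817300}$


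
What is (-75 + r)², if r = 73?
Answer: 4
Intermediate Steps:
(-75 + r)² = (-75 + 73)² = (-2)² = 4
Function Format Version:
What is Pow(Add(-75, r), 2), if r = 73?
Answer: 4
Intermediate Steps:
Pow(Add(-75, r), 2) = Pow(Add(-75, 73), 2) = Pow(-2, 2) = 4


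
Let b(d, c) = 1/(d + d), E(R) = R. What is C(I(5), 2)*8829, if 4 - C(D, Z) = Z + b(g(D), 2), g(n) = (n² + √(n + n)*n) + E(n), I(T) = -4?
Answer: 2375001/136 - 8829*I*√2/68 ≈ 17463.0 - 183.62*I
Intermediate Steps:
g(n) = n + n² + √2*n^(3/2) (g(n) = (n² + √(n + n)*n) + n = (n² + √(2*n)*n) + n = (n² + (√2*√n)*n) + n = (n² + √2*n^(3/2)) + n = n + n² + √2*n^(3/2))
b(d, c) = 1/(2*d)
C(D, Z) = 4 - Z - 1/(2*(D + D² + √2*D^(3/2))) (C(D, Z) = 4 - (Z + 1/(2*(D + D² + √2*D^(3/2)))) = 4 + (-Z - 1/(2*(D + D² + √2*D^(3/2)))) = 4 - Z - 1/(2*(D + D² + √2*D^(3/2))))
C(I(5), 2)*8829 = ((-½ + (4 - 1*2)*(-4 + (-4)² + √2*(-4)^(3/2)))/(-4 + (-4)² + √2*(-4)^(3/2)))*8829 = ((-½ + (4 - 2)*(-4 + 16 + √2*(-8*I)))/(-4 + 16 + √2*(-8*I)))*8829 = ((-½ + 2*(-4 + 16 - 8*I*√2))/(-4 + 16 - 8*I*√2))*8829 = ((-½ + 2*(12 - 8*I*√2))/(12 - 8*I*√2))*8829 = ((-½ + (24 - 16*I*√2))/(12 - 8*I*√2))*8829 = ((47/2 - 16*I*√2)/(12 - 8*I*√2))*8829 = 8829*(47/2 - 16*I*√2)/(12 - 8*I*√2)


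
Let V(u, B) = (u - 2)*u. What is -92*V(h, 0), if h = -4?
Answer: -2208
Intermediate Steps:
V(u, B) = u*(-2 + u) (V(u, B) = (-2 + u)*u = u*(-2 + u))
-92*V(h, 0) = -(-368)*(-2 - 4) = -(-368)*(-6) = -92*24 = -2208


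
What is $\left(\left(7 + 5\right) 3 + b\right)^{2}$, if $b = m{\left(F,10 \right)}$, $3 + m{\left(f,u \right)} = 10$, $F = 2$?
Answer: $1849$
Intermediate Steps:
$m{\left(f,u \right)} = 7$ ($m{\left(f,u \right)} = -3 + 10 = 7$)
$b = 7$
$\left(\left(7 + 5\right) 3 + b\right)^{2} = \left(\left(7 + 5\right) 3 + 7\right)^{2} = \left(12 \cdot 3 + 7\right)^{2} = \left(36 + 7\right)^{2} = 43^{2} = 1849$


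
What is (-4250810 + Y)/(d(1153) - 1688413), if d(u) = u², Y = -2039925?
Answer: 6290735/359004 ≈ 17.523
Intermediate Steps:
(-4250810 + Y)/(d(1153) - 1688413) = (-4250810 - 2039925)/(1153² - 1688413) = -6290735/(1329409 - 1688413) = -6290735/(-359004) = -6290735*(-1/359004) = 6290735/359004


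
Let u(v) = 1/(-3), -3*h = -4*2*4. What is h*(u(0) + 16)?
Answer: 1504/9 ≈ 167.11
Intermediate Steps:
h = 32/3 (h = -(-4*2)*4/3 = -(-8)*4/3 = -⅓*(-32) = 32/3 ≈ 10.667)
u(v) = -⅓
h*(u(0) + 16) = 32*(-⅓ + 16)/3 = (32/3)*(47/3) = 1504/9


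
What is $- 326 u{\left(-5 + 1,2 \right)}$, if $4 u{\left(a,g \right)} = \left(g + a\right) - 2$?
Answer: $326$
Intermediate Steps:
$u{\left(a,g \right)} = - \frac{1}{2} + \frac{a}{4} + \frac{g}{4}$ ($u{\left(a,g \right)} = \frac{\left(g + a\right) - 2}{4} = \frac{\left(a + g\right) - 2}{4} = \frac{-2 + a + g}{4} = - \frac{1}{2} + \frac{a}{4} + \frac{g}{4}$)
$- 326 u{\left(-5 + 1,2 \right)} = - 326 \left(- \frac{1}{2} + \frac{-5 + 1}{4} + \frac{1}{4} \cdot 2\right) = - 326 \left(- \frac{1}{2} + \frac{1}{4} \left(-4\right) + \frac{1}{2}\right) = - 326 \left(- \frac{1}{2} - 1 + \frac{1}{2}\right) = \left(-326\right) \left(-1\right) = 326$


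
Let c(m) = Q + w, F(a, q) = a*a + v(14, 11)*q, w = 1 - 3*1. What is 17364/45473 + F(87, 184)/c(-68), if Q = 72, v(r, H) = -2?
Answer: 328666553/3183110 ≈ 103.25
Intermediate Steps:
w = -2 (w = 1 - 3 = -2)
F(a, q) = a² - 2*q (F(a, q) = a*a - 2*q = a² - 2*q)
c(m) = 70 (c(m) = 72 - 2 = 70)
17364/45473 + F(87, 184)/c(-68) = 17364/45473 + (87² - 2*184)/70 = 17364*(1/45473) + (7569 - 368)*(1/70) = 17364/45473 + 7201*(1/70) = 17364/45473 + 7201/70 = 328666553/3183110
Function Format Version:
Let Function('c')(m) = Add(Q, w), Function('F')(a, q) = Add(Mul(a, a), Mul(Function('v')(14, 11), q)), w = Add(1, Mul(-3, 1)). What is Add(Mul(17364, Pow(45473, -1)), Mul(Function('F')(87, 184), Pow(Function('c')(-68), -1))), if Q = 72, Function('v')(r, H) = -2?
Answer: Rational(328666553, 3183110) ≈ 103.25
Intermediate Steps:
w = -2 (w = Add(1, -3) = -2)
Function('F')(a, q) = Add(Pow(a, 2), Mul(-2, q)) (Function('F')(a, q) = Add(Mul(a, a), Mul(-2, q)) = Add(Pow(a, 2), Mul(-2, q)))
Function('c')(m) = 70 (Function('c')(m) = Add(72, -2) = 70)
Add(Mul(17364, Pow(45473, -1)), Mul(Function('F')(87, 184), Pow(Function('c')(-68), -1))) = Add(Mul(17364, Pow(45473, -1)), Mul(Add(Pow(87, 2), Mul(-2, 184)), Pow(70, -1))) = Add(Mul(17364, Rational(1, 45473)), Mul(Add(7569, -368), Rational(1, 70))) = Add(Rational(17364, 45473), Mul(7201, Rational(1, 70))) = Add(Rational(17364, 45473), Rational(7201, 70)) = Rational(328666553, 3183110)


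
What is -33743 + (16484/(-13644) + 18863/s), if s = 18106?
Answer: -2083963308671/61759566 ≈ -33743.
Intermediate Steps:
-33743 + (16484/(-13644) + 18863/s) = -33743 + (16484/(-13644) + 18863/18106) = -33743 + (16484*(-1/13644) + 18863*(1/18106)) = -33743 + (-4121/3411 + 18863/18106) = -33743 - 10273133/61759566 = -2083963308671/61759566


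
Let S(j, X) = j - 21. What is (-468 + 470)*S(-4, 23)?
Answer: -50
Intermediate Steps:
S(j, X) = -21 + j
(-468 + 470)*S(-4, 23) = (-468 + 470)*(-21 - 4) = 2*(-25) = -50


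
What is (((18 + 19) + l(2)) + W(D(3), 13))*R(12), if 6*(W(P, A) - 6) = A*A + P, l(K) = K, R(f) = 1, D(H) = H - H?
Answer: 439/6 ≈ 73.167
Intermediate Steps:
D(H) = 0
W(P, A) = 6 + P/6 + A**2/6 (W(P, A) = 6 + (A*A + P)/6 = 6 + (A**2 + P)/6 = 6 + (P + A**2)/6 = 6 + (P/6 + A**2/6) = 6 + P/6 + A**2/6)
(((18 + 19) + l(2)) + W(D(3), 13))*R(12) = (((18 + 19) + 2) + (6 + (1/6)*0 + (1/6)*13**2))*1 = ((37 + 2) + (6 + 0 + (1/6)*169))*1 = (39 + (6 + 0 + 169/6))*1 = (39 + 205/6)*1 = (439/6)*1 = 439/6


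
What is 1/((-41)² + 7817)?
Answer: 1/9498 ≈ 0.00010529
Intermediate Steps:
1/((-41)² + 7817) = 1/(1681 + 7817) = 1/9498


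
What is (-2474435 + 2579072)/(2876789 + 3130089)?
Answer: 104637/6006878 ≈ 0.017420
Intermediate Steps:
(-2474435 + 2579072)/(2876789 + 3130089) = 104637/6006878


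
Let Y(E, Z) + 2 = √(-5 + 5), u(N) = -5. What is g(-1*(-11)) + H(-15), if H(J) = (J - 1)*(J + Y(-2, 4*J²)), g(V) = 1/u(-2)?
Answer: 1359/5 ≈ 271.80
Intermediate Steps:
g(V) = -⅕ (g(V) = 1/(-5) = -⅕)
Y(E, Z) = -2 (Y(E, Z) = -2 + √(-5 + 5) = -2 + √0 = -2 + 0 = -2)
H(J) = (-1 + J)*(-2 + J) (H(J) = (J - 1)*(J - 2) = (-1 + J)*(-2 + J))
g(-1*(-11)) + H(-15) = -⅕ + (2 + (-15)² - 3*(-15)) = -⅕ + (2 + 225 + 45) = -⅕ + 272 = 1359/5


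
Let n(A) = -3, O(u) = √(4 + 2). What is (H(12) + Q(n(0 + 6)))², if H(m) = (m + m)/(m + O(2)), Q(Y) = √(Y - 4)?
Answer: (24 + I*√7*(12 + √6))²/(12 + √6)² ≈ -4.2412 + 8.789*I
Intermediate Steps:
O(u) = √6
Q(Y) = √(-4 + Y)
H(m) = 2*m/(m + √6) (H(m) = (m + m)/(m + √6) = (2*m)/(m + √6) = 2*m/(m + √6))
(H(12) + Q(n(0 + 6)))² = (2*12/(12 + √6) + √(-4 - 3))² = (24/(12 + √6) + √(-7))² = (24/(12 + √6) + I*√7)²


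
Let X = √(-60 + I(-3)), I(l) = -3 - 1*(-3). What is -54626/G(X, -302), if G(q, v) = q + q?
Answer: 27313*I*√15/30 ≈ 3526.1*I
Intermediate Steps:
I(l) = 0 (I(l) = -3 + 3 = 0)
X = 2*I*√15 (X = √(-60 + 0) = √(-60) = 2*I*√15 ≈ 7.746*I)
G(q, v) = 2*q
-54626/G(X, -302) = -54626*(-I*√15/60) = -(-27313)*I*√15/30 = 27313*I*√15/30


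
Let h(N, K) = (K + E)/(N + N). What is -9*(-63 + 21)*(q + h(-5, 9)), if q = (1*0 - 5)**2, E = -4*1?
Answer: 9261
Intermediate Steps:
E = -4
h(N, K) = (-4 + K)/(2*N) (h(N, K) = (K - 4)/(N + N) = (-4 + K)/((2*N)) = (-4 + K)*(1/(2*N)) = (-4 + K)/(2*N))
q = 25 (q = (0 - 5)**2 = (-5)**2 = 25)
-9*(-63 + 21)*(q + h(-5, 9)) = -9*(-63 + 21)*(25 + (1/2)*(-4 + 9)/(-5)) = -(-378)*(25 + (1/2)*(-1/5)*5) = -(-378)*(25 - 1/2) = -(-378)*49/2 = -9*(-1029) = 9261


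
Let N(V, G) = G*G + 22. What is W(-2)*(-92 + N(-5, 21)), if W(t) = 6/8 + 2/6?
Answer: 4823/12 ≈ 401.92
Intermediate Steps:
N(V, G) = 22 + G² (N(V, G) = G² + 22 = 22 + G²)
W(t) = 13/12 (W(t) = 6*(⅛) + 2*(⅙) = ¾ + ⅓ = 13/12)
W(-2)*(-92 + N(-5, 21)) = 13*(-92 + (22 + 21²))/12 = 13*(-92 + (22 + 441))/12 = 13*(-92 + 463)/12 = (13/12)*371 = 4823/12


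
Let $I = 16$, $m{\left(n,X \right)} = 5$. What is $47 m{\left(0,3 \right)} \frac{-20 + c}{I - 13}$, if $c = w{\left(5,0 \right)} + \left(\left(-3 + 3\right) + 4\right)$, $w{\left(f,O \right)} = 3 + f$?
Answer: $- \frac{1880}{3} \approx -626.67$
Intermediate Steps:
$c = 12$ ($c = \left(3 + 5\right) + \left(\left(-3 + 3\right) + 4\right) = 8 + \left(0 + 4\right) = 8 + 4 = 12$)
$47 m{\left(0,3 \right)} \frac{-20 + c}{I - 13} = 47 \cdot 5 \frac{-20 + 12}{16 - 13} = 235 \left(- \frac{8}{3}\right) = - \frac{1880}{3}$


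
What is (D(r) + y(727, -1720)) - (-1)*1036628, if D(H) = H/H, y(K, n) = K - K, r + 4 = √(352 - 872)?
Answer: 1036629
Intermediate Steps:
r = -4 + 2*I*√130 (r = -4 + √(352 - 872) = -4 + √(-520) = -4 + 2*I*√130 ≈ -4.0 + 22.803*I)
y(K, n) = 0
D(H) = 1
(D(r) + y(727, -1720)) - (-1)*1036628 = (1 + 0) - (-1)*1036628 = 1 - 1*(-1036628) = 1 + 1036628 = 1036629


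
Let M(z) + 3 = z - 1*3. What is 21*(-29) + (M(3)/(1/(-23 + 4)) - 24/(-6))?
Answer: -548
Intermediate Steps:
M(z) = -6 + z (M(z) = -3 + (z - 1*3) = -3 + (z - 3) = -3 + (-3 + z) = -6 + z)
21*(-29) + (M(3)/(1/(-23 + 4)) - 24/(-6)) = 21*(-29) + ((-6 + 3)/(1/(-23 + 4)) - 24/(-6)) = -609 + (-3/(1/(-19)) - 24*(-⅙)) = -609 + (-3/(-1/19) + 4) = -609 + (-3*(-19) + 4) = -609 + (57 + 4) = -609 + 61 = -548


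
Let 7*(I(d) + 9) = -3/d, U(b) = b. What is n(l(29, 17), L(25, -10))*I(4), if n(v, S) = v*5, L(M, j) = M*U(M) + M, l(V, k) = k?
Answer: -21675/28 ≈ -774.11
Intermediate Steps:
I(d) = -9 - 3/(7*d) (I(d) = -9 + (-3/d)/7 = -9 - 3/(7*d))
L(M, j) = M + M² (L(M, j) = M*M + M = M² + M = M + M²)
n(v, S) = 5*v
n(l(29, 17), L(25, -10))*I(4) = (5*17)*(-9 - 3/7/4) = 85*(-9 - 3/7*¼) = 85*(-9 - 3/28) = 85*(-255/28) = -21675/28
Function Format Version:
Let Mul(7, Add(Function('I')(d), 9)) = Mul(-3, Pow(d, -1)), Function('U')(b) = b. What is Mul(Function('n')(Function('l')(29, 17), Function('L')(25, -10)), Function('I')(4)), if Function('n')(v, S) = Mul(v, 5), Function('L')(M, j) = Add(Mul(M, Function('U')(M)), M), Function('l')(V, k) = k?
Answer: Rational(-21675, 28) ≈ -774.11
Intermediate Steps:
Function('I')(d) = Add(-9, Mul(Rational(-3, 7), Pow(d, -1))) (Function('I')(d) = Add(-9, Mul(Rational(1, 7), Mul(-3, Pow(d, -1)))) = Add(-9, Mul(Rational(-3, 7), Pow(d, -1))))
Function('L')(M, j) = Add(M, Pow(M, 2)) (Function('L')(M, j) = Add(Mul(M, M), M) = Add(Pow(M, 2), M) = Add(M, Pow(M, 2)))
Function('n')(v, S) = Mul(5, v)
Mul(Function('n')(Function('l')(29, 17), Function('L')(25, -10)), Function('I')(4)) = Mul(Mul(5, 17), Add(-9, Mul(Rational(-3, 7), Pow(4, -1)))) = Mul(85, Add(-9, Mul(Rational(-3, 7), Rational(1, 4)))) = Mul(85, Add(-9, Rational(-3, 28))) = Mul(85, Rational(-255, 28)) = Rational(-21675, 28)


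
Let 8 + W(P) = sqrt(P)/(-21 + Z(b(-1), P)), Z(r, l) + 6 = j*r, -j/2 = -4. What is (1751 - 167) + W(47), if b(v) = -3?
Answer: 1576 - sqrt(47)/51 ≈ 1575.9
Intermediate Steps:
j = 8 (j = -2*(-4) = 8)
Z(r, l) = -6 + 8*r
W(P) = -8 - sqrt(P)/51 (W(P) = -8 + sqrt(P)/(-21 + (-6 + 8*(-3))) = -8 + sqrt(P)/(-21 + (-6 - 24)) = -8 + sqrt(P)/(-21 - 30) = -8 + sqrt(P)/(-51) = -8 - sqrt(P)/51)
(1751 - 167) + W(47) = (1751 - 167) + (-8 - sqrt(47)/51) = 1584 + (-8 - sqrt(47)/51) = 1576 - sqrt(47)/51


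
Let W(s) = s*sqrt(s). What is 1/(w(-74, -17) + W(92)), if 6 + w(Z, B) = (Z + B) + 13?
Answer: 21/192908 + 23*sqrt(23)/96454 ≈ 0.0012525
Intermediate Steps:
W(s) = s**(3/2)
w(Z, B) = 7 + B + Z (w(Z, B) = -6 + ((Z + B) + 13) = -6 + ((B + Z) + 13) = -6 + (13 + B + Z) = 7 + B + Z)
1/(w(-74, -17) + W(92)) = 1/((7 - 17 - 74) + 92**(3/2)) = 1/(-84 + 184*sqrt(23))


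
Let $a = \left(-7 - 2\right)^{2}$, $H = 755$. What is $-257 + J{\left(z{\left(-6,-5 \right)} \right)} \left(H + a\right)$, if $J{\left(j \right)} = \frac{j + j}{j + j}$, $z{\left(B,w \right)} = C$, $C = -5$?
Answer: $579$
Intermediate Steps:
$z{\left(B,w \right)} = -5$
$a = 81$ ($a = \left(-9\right)^{2} = 81$)
$J{\left(j \right)} = 1$ ($J{\left(j \right)} = \frac{2 j}{2 j} = 2 j \frac{1}{2 j} = 1$)
$-257 + J{\left(z{\left(-6,-5 \right)} \right)} \left(H + a\right) = -257 + 1 \left(755 + 81\right) = -257 + 1 \cdot 836 = -257 + 836 = 579$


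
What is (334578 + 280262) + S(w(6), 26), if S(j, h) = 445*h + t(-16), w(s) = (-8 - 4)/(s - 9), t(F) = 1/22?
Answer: 13781021/22 ≈ 6.2641e+5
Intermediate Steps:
t(F) = 1/22 (t(F) = 1*(1/22) = 1/22)
w(s) = -12/(-9 + s)
S(j, h) = 1/22 + 445*h (S(j, h) = 445*h + 1/22 = 1/22 + 445*h)
(334578 + 280262) + S(w(6), 26) = (334578 + 280262) + (1/22 + 445*26) = 614840 + (1/22 + 11570) = 614840 + 254541/22 = 13781021/22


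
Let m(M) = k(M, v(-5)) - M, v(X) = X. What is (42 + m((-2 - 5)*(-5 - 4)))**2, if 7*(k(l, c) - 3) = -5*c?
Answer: 10201/49 ≈ 208.18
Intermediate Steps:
k(l, c) = 3 - 5*c/7 (k(l, c) = 3 + (-5*c)/7 = 3 - 5*c/7)
m(M) = 46/7 - M (m(M) = (3 - 5/7*(-5)) - M = (3 + 25/7) - M = 46/7 - M)
(42 + m((-2 - 5)*(-5 - 4)))**2 = (42 + (46/7 - (-2 - 5)*(-5 - 4)))**2 = (42 + (46/7 - (-7)*(-9)))**2 = (42 + (46/7 - 1*63))**2 = (42 + (46/7 - 63))**2 = (42 - 395/7)**2 = (-101/7)**2 = 10201/49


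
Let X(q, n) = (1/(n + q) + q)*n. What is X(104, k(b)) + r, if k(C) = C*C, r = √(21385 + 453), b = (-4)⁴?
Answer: 55923187712/8205 + √21838 ≈ 6.8159e+6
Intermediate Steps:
b = 256
r = √21838 ≈ 147.78
k(C) = C²
X(q, n) = n*(q + 1/(n + q)) (X(q, n) = (q + 1/(n + q))*n = n*(q + 1/(n + q)))
X(104, k(b)) + r = 256²*(1 + 104² + 256²*104)/(256² + 104) + √21838 = 65536*(1 + 10816 + 65536*104)/(65536 + 104) + √21838 = 65536*(1 + 10816 + 6815744)/65640 + √21838 = 65536*(1/65640)*6826561 + √21838 = 55923187712/8205 + √21838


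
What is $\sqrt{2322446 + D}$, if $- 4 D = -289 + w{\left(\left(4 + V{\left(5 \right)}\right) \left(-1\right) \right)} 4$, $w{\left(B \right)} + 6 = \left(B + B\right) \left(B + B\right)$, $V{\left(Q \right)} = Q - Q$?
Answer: $\frac{\sqrt{9289841}}{2} \approx 1524.0$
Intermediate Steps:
$V{\left(Q \right)} = 0$
$w{\left(B \right)} = -6 + 4 B^{2}$ ($w{\left(B \right)} = -6 + \left(B + B\right) \left(B + B\right) = -6 + 2 B 2 B = -6 + 4 B^{2}$)
$D = \frac{57}{4}$ ($D = - \frac{-289 + \left(-6 + 4 \left(\left(4 + 0\right) \left(-1\right)\right)^{2}\right) 4}{4} = - \frac{-289 + \left(-6 + 4 \left(4 \left(-1\right)\right)^{2}\right) 4}{4} = - \frac{-289 + \left(-6 + 4 \left(-4\right)^{2}\right) 4}{4} = - \frac{-289 + \left(-6 + 4 \cdot 16\right) 4}{4} = - \frac{-289 + \left(-6 + 64\right) 4}{4} = - \frac{-289 + 58 \cdot 4}{4} = - \frac{-289 + 232}{4} = \left(- \frac{1}{4}\right) \left(-57\right) = \frac{57}{4} \approx 14.25$)
$\sqrt{2322446 + D} = \sqrt{2322446 + \frac{57}{4}} = \sqrt{\frac{9289841}{4}} = \frac{\sqrt{9289841}}{2}$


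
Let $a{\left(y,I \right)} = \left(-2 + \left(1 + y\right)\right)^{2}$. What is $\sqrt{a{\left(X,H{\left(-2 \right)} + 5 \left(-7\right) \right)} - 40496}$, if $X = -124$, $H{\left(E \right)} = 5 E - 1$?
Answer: $i \sqrt{24871} \approx 157.71 i$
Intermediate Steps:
$H{\left(E \right)} = -1 + 5 E$
$a{\left(y,I \right)} = \left(-1 + y\right)^{2}$
$\sqrt{a{\left(X,H{\left(-2 \right)} + 5 \left(-7\right) \right)} - 40496} = \sqrt{\left(-1 - 124\right)^{2} - 40496} = \sqrt{\left(-125\right)^{2} - 40496} = \sqrt{15625 - 40496} = \sqrt{-24871} = i \sqrt{24871}$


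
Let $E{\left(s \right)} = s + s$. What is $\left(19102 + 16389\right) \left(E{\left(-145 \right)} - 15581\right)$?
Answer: $-563277661$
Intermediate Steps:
$E{\left(s \right)} = 2 s$
$\left(19102 + 16389\right) \left(E{\left(-145 \right)} - 15581\right) = \left(19102 + 16389\right) \left(2 \left(-145\right) - 15581\right) = 35491 \left(-290 - 15581\right) = 35491 \left(-15871\right) = -563277661$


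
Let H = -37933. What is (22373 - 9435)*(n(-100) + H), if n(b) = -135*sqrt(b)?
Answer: -490777154 - 17466300*I ≈ -4.9078e+8 - 1.7466e+7*I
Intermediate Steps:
(22373 - 9435)*(n(-100) + H) = (22373 - 9435)*(-1350*I - 37933) = 12938*(-1350*I - 37933) = 12938*(-37933 - 1350*I) = -490777154 - 17466300*I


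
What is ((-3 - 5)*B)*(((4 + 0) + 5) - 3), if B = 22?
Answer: -1056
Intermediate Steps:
((-3 - 5)*B)*(((4 + 0) + 5) - 3) = ((-3 - 5)*22)*(((4 + 0) + 5) - 3) = (-8*22)*((4 + 5) - 3) = -176*(9 - 3) = -176*6 = -1056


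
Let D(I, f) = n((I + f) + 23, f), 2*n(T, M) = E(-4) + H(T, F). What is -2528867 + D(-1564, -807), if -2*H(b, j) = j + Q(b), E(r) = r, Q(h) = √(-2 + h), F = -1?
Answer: -10115475/4 - 5*I*√94/4 ≈ -2.5289e+6 - 12.119*I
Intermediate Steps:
H(b, j) = -j/2 - √(-2 + b)/2 (H(b, j) = -(j + √(-2 + b))/2 = -j/2 - √(-2 + b)/2)
n(T, M) = -7/4 - √(-2 + T)/4 (n(T, M) = (-4 + (-½*(-1) - √(-2 + T)/2))/2 = (-4 + (½ - √(-2 + T)/2))/2 = (-7/2 - √(-2 + T)/2)/2 = -7/4 - √(-2 + T)/4)
D(I, f) = -7/4 - √(21 + I + f)/4 (D(I, f) = -7/4 - √(-2 + ((I + f) + 23))/4 = -7/4 - √(-2 + (23 + I + f))/4 = -7/4 - √(21 + I + f)/4)
-2528867 + D(-1564, -807) = -2528867 + (-7/4 - √(21 - 1564 - 807)/4) = -2528867 + (-7/4 - 5*I*√94/4) = -10115475/4 - 5*I*√94/4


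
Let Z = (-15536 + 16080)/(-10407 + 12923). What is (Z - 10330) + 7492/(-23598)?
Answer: -4509740000/436563 ≈ -10330.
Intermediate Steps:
Z = 8/37 (Z = 544/2516 = 544*(1/2516) = 8/37 ≈ 0.21622)
(Z - 10330) + 7492/(-23598) = (8/37 - 10330) + 7492/(-23598) = -382202/37 + 7492*(-1/23598) = -382202/37 - 3746/11799 = -4509740000/436563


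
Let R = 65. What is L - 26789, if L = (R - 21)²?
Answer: -24853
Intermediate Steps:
L = 1936 (L = (65 - 21)² = 44² = 1936)
L - 26789 = 1936 - 26789 = -24853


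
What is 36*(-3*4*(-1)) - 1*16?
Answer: 416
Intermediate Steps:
36*(-3*4*(-1)) - 1*16 = 36*(-12*(-1)) - 16 = 36*12 - 16 = 432 - 16 = 416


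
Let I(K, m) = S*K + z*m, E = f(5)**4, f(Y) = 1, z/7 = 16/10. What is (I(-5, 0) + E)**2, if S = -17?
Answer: 7396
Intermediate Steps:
z = 56/5 (z = 7*(16/10) = 7*(16*(1/10)) = 7*(8/5) = 56/5 ≈ 11.200)
E = 1 (E = 1**4 = 1)
I(K, m) = -17*K + 56*m/5
(I(-5, 0) + E)**2 = ((-17*(-5) + (56/5)*0) + 1)**2 = ((85 + 0) + 1)**2 = (85 + 1)**2 = 86**2 = 7396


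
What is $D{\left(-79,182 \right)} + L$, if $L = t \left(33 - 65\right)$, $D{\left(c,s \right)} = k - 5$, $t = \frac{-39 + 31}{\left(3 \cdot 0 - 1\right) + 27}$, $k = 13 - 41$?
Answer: $- \frac{301}{13} \approx -23.154$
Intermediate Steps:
$k = -28$ ($k = 13 - 41 = -28$)
$t = - \frac{4}{13}$ ($t = - \frac{8}{\left(0 - 1\right) + 27} = - \frac{8}{-1 + 27} = - \frac{8}{26} = \left(-8\right) \frac{1}{26} = - \frac{4}{13} \approx -0.30769$)
$D{\left(c,s \right)} = -33$ ($D{\left(c,s \right)} = -28 - 5 = -33$)
$L = \frac{128}{13}$ ($L = - \frac{4 \left(33 - 65\right)}{13} = \left(- \frac{4}{13}\right) \left(-32\right) = \frac{128}{13} \approx 9.8462$)
$D{\left(-79,182 \right)} + L = -33 + \frac{128}{13} = - \frac{301}{13}$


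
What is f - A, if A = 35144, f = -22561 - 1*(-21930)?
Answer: -35775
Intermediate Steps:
f = -631 (f = -22561 + 21930 = -631)
f - A = -631 - 1*35144 = -631 - 35144 = -35775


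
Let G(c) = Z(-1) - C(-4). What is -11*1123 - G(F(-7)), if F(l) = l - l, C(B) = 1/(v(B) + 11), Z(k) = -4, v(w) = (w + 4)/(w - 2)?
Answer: -135838/11 ≈ -12349.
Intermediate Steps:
v(w) = (4 + w)/(-2 + w)
C(B) = 1/(11 + (4 + B)/(-2 + B)) (C(B) = 1/((4 + B)/(-2 + B) + 11) = 1/(11 + (4 + B)/(-2 + B)))
F(l) = 0
G(c) = -45/11 (G(c) = -4 - (-2 - 4)/(6*(-3 + 2*(-4))) = -4 - (-6)/(6*(-3 - 8)) = -4 - (-6)/(6*(-11)) = -4 - (-1)*(-6)/(6*11) = -4 - 1*1/11 = -4 - 1/11 = -45/11)
-11*1123 - G(F(-7)) = -11*1123 - 1*(-45/11) = -12353 + 45/11 = -135838/11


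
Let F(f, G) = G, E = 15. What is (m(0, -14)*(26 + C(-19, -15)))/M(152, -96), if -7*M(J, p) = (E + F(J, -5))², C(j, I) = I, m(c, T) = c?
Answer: 0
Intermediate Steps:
M(J, p) = -100/7 (M(J, p) = -(15 - 5)²/7 = -⅐*10² = -⅐*100 = -100/7)
(m(0, -14)*(26 + C(-19, -15)))/M(152, -96) = (0*(26 - 15))/(-100/7) = (0*11)*(-7/100) = 0*(-7/100) = 0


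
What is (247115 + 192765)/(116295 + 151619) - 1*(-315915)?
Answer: 42319245595/133957 ≈ 3.1592e+5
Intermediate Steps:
(247115 + 192765)/(116295 + 151619) - 1*(-315915) = 439880/267914 + 315915 = 439880*(1/267914) + 315915 = 219940/133957 + 315915 = 42319245595/133957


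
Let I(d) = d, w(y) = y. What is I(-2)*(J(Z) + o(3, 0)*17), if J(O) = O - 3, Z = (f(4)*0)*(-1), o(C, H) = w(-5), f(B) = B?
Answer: 176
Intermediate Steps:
o(C, H) = -5
Z = 0 (Z = (4*0)*(-1) = 0*(-1) = 0)
J(O) = -3 + O
I(-2)*(J(Z) + o(3, 0)*17) = -2*((-3 + 0) - 5*17) = -2*(-3 - 85) = -2*(-88) = 176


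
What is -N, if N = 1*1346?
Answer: -1346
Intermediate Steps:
N = 1346
-N = -1*1346 = -1346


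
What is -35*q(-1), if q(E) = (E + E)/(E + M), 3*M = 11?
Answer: 105/4 ≈ 26.250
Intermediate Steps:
M = 11/3 (M = (⅓)*11 = 11/3 ≈ 3.6667)
q(E) = 2*E/(11/3 + E) (q(E) = (E + E)/(E + 11/3) = (2*E)/(11/3 + E) = 2*E/(11/3 + E))
-35*q(-1) = -210*(-1)/(11 + 3*(-1)) = -210*(-1)/(11 - 3) = -210*(-1)/8 = -35*(-¾) = 105/4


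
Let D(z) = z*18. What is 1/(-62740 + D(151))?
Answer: -1/60022 ≈ -1.6661e-5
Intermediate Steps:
D(z) = 18*z
1/(-62740 + D(151)) = 1/(-62740 + 18*151) = 1/(-62740 + 2718) = 1/(-60022) = -1/60022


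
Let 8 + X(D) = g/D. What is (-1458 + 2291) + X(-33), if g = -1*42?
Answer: 9089/11 ≈ 826.27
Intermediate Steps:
g = -42
X(D) = -8 - 42/D
(-1458 + 2291) + X(-33) = (-1458 + 2291) + (-8 - 42/(-33)) = 833 + (-8 - 42*(-1/33)) = 833 + (-8 + 14/11) = 833 - 74/11 = 9089/11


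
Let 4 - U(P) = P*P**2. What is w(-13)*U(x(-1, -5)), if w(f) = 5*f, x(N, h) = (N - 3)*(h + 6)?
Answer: -4420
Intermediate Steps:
x(N, h) = (-3 + N)*(6 + h)
U(P) = 4 - P**3 (U(P) = 4 - P*P**2 = 4 - P**3)
w(-13)*U(x(-1, -5)) = (5*(-13))*(4 - (-18 - 3*(-5) + 6*(-1) - 1*(-5))**3) = -65*(4 - (-18 + 15 - 6 + 5)**3) = -65*(4 - 1*(-4)**3) = -65*(4 - 1*(-64)) = -65*(4 + 64) = -65*68 = -4420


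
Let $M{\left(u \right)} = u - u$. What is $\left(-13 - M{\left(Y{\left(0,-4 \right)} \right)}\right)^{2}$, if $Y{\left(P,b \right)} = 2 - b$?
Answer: $169$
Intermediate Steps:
$M{\left(u \right)} = 0$
$\left(-13 - M{\left(Y{\left(0,-4 \right)} \right)}\right)^{2} = \left(-13 - 0\right)^{2} = \left(-13 + 0\right)^{2} = \left(-13\right)^{2} = 169$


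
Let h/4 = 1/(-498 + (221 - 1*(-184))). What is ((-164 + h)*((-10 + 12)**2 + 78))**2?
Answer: 1564980984064/8649 ≈ 1.8094e+8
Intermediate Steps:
h = -4/93 (h = 4/(-498 + (221 - 1*(-184))) = 4/(-498 + (221 + 184)) = 4/(-498 + 405) = 4/(-93) = 4*(-1/93) = -4/93 ≈ -0.043011)
((-164 + h)*((-10 + 12)**2 + 78))**2 = ((-164 - 4/93)*((-10 + 12)**2 + 78))**2 = (-15256*(2**2 + 78)/93)**2 = (-15256*(4 + 78)/93)**2 = (-15256/93*82)**2 = (-1250992/93)**2 = 1564980984064/8649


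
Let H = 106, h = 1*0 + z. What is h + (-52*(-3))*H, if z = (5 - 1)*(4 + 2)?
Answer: 16560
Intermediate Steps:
z = 24 (z = 4*6 = 24)
h = 24 (h = 1*0 + 24 = 0 + 24 = 24)
h + (-52*(-3))*H = 24 - 52*(-3)*106 = 24 + 156*106 = 24 + 16536 = 16560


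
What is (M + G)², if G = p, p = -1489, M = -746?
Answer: 4995225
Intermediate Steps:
G = -1489
(M + G)² = (-746 - 1489)² = (-2235)² = 4995225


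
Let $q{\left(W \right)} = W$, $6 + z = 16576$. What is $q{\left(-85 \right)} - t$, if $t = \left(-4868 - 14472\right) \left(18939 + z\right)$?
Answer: $686743975$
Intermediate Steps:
$z = 16570$ ($z = -6 + 16576 = 16570$)
$t = -686744060$ ($t = \left(-4868 - 14472\right) \left(18939 + 16570\right) = \left(-19340\right) 35509 = -686744060$)
$q{\left(-85 \right)} - t = -85 - -686744060 = -85 + 686744060 = 686743975$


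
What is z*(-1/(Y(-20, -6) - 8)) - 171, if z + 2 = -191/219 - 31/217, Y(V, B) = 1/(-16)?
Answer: -33890399/197757 ≈ -171.37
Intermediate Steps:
Y(V, B) = -1/16
z = -4622/1533 (z = -2 + (-191/219 - 31/217) = -2 + (-191*1/219 - 31*1/217) = -2 + (-191/219 - ⅐) = -2 - 1556/1533 = -4622/1533 ≈ -3.0150)
z*(-1/(Y(-20, -6) - 8)) - 171 = -(-4622)/(1533*(-1/16 - 8)) - 171 = -(-4622)/(1533*(-129/16)) - 171 = -(-4622)*(-16)/(1533*129) - 171 = -4622/1533*16/129 - 171 = -73952/197757 - 171 = -33890399/197757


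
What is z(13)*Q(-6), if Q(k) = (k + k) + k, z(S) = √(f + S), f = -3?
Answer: -18*√10 ≈ -56.921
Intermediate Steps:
z(S) = √(-3 + S)
Q(k) = 3*k (Q(k) = 2*k + k = 3*k)
z(13)*Q(-6) = √(-3 + 13)*(3*(-6)) = √10*(-18) = -18*√10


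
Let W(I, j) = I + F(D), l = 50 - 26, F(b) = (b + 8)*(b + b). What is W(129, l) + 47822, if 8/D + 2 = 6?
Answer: 47991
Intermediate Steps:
D = 2 (D = 8/(-2 + 6) = 8/4 = 8*(1/4) = 2)
F(b) = 2*b*(8 + b) (F(b) = (8 + b)*(2*b) = 2*b*(8 + b))
l = 24
W(I, j) = 40 + I (W(I, j) = I + 2*2*(8 + 2) = I + 2*2*10 = I + 40 = 40 + I)
W(129, l) + 47822 = (40 + 129) + 47822 = 169 + 47822 = 47991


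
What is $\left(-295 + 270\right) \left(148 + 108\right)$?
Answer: $-6400$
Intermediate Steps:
$\left(-295 + 270\right) \left(148 + 108\right) = \left(-25\right) 256 = -6400$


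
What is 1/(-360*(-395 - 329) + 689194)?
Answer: 1/949834 ≈ 1.0528e-6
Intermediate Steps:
1/(-360*(-395 - 329) + 689194) = 1/(-360*(-724) + 689194) = 1/(260640 + 689194) = 1/949834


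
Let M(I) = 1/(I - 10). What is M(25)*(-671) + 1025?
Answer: 14704/15 ≈ 980.27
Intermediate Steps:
M(I) = 1/(-10 + I)
M(25)*(-671) + 1025 = -671/(-10 + 25) + 1025 = -671/15 + 1025 = 14704/15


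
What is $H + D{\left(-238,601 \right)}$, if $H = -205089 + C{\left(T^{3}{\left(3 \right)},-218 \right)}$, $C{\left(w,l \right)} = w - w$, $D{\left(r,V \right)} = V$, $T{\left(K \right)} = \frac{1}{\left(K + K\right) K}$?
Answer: $-204488$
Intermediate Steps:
$T{\left(K \right)} = \frac{1}{2 K^{2}}$ ($T{\left(K \right)} = \frac{1}{2 K K} = \frac{\frac{1}{2} \frac{1}{K}}{K} = \frac{1}{2 K^{2}}$)
$C{\left(w,l \right)} = 0$
$H = -205089$ ($H = -205089 + 0 = -205089$)
$H + D{\left(-238,601 \right)} = -205089 + 601 = -204488$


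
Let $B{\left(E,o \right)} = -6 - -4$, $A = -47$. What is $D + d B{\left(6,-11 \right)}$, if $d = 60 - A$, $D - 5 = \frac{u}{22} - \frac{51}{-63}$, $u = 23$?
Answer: $- \frac{95701}{462} \approx -207.15$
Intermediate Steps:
$B{\left(E,o \right)} = -2$ ($B{\left(E,o \right)} = -6 + 4 = -2$)
$D = \frac{3167}{462}$ ($D = 5 + \left(\frac{23}{22} - \frac{51}{-63}\right) = 5 + \left(23 \cdot \frac{1}{22} - - \frac{17}{21}\right) = 5 + \left(\frac{23}{22} + \frac{17}{21}\right) = 5 + \frac{857}{462} = \frac{3167}{462} \approx 6.855$)
$d = 107$ ($d = 60 - -47 = 60 + 47 = 107$)
$D + d B{\left(6,-11 \right)} = \frac{3167}{462} + 107 \left(-2\right) = \frac{3167}{462} - 214 = - \frac{95701}{462}$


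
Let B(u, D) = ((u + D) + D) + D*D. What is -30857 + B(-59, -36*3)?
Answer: -19468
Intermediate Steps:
B(u, D) = u + D² + 2*D (B(u, D) = ((D + u) + D) + D² = (u + 2*D) + D² = u + D² + 2*D)
-30857 + B(-59, -36*3) = -30857 + (-59 + (-36*3)² + 2*(-36*3)) = -30857 + (-59 + (-108)² + 2*(-108)) = -30857 + (-59 + 11664 - 216) = -30857 + 11389 = -19468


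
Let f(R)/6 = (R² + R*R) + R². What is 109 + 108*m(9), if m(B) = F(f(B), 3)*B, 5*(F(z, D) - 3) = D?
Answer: 18041/5 ≈ 3608.2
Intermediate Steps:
f(R) = 18*R² (f(R) = 6*((R² + R*R) + R²) = 6*((R² + R²) + R²) = 6*(2*R² + R²) = 6*(3*R²) = 18*R²)
F(z, D) = 3 + D/5
m(B) = 18*B/5 (m(B) = (3 + (⅕)*3)*B = (3 + ⅗)*B = 18*B/5)
109 + 108*m(9) = 109 + 108*((18/5)*9) = 109 + 108*(162/5) = 109 + 17496/5 = 18041/5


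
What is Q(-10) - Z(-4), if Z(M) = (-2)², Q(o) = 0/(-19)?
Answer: -4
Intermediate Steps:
Q(o) = 0 (Q(o) = 0*(-1/19) = 0)
Z(M) = 4
Q(-10) - Z(-4) = 0 - 1*4 = 0 - 4 = -4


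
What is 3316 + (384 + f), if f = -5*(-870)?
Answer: 8050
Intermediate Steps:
f = 4350
3316 + (384 + f) = 3316 + (384 + 4350) = 3316 + 4734 = 8050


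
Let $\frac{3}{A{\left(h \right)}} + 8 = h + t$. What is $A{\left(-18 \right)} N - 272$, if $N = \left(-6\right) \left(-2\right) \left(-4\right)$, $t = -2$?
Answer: $- \frac{1868}{7} \approx -266.86$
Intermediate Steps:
$N = -48$ ($N = 12 \left(-4\right) = -48$)
$A{\left(h \right)} = \frac{3}{-10 + h}$ ($A{\left(h \right)} = \frac{3}{-8 + \left(h - 2\right)} = \frac{3}{-8 + \left(-2 + h\right)} = \frac{3}{-10 + h}$)
$A{\left(-18 \right)} N - 272 = \frac{3}{-10 - 18} \left(-48\right) - 272 = \frac{3}{-28} \left(-48\right) - 272 = 3 \left(- \frac{1}{28}\right) \left(-48\right) - 272 = \left(- \frac{3}{28}\right) \left(-48\right) - 272 = \frac{36}{7} - 272 = - \frac{1868}{7}$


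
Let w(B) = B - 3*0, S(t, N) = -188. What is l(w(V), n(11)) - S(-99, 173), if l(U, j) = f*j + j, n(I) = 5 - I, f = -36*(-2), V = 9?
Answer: -250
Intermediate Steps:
f = 72
w(B) = B (w(B) = B + 0 = B)
l(U, j) = 73*j (l(U, j) = 72*j + j = 73*j)
l(w(V), n(11)) - S(-99, 173) = 73*(5 - 1*11) - 1*(-188) = 73*(5 - 11) + 188 = 73*(-6) + 188 = -438 + 188 = -250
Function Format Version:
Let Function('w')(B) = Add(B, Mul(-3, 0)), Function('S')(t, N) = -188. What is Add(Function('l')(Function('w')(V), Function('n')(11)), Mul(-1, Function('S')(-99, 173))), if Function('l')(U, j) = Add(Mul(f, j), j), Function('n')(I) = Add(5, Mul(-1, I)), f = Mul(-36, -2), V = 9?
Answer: -250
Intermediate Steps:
f = 72
Function('w')(B) = B (Function('w')(B) = Add(B, 0) = B)
Function('l')(U, j) = Mul(73, j) (Function('l')(U, j) = Add(Mul(72, j), j) = Mul(73, j))
Add(Function('l')(Function('w')(V), Function('n')(11)), Mul(-1, Function('S')(-99, 173))) = Add(Mul(73, Add(5, Mul(-1, 11))), Mul(-1, -188)) = Add(Mul(73, Add(5, -11)), 188) = Add(Mul(73, -6), 188) = Add(-438, 188) = -250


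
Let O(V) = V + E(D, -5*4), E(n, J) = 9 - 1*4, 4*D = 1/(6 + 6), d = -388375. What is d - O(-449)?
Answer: -387931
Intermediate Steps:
D = 1/48 (D = 1/(4*(6 + 6)) = (¼)/12 = (¼)*(1/12) = 1/48 ≈ 0.020833)
E(n, J) = 5 (E(n, J) = 9 - 4 = 5)
O(V) = 5 + V (O(V) = V + 5 = 5 + V)
d - O(-449) = -388375 - (5 - 449) = -388375 - 1*(-444) = -388375 + 444 = -387931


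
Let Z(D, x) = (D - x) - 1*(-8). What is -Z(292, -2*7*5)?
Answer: -370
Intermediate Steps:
Z(D, x) = 8 + D - x (Z(D, x) = (D - x) + 8 = 8 + D - x)
-Z(292, -2*7*5) = -(8 + 292 - (-2*7)*5) = -(8 + 292 - (-14)*5) = -(8 + 292 - 1*(-70)) = -(8 + 292 + 70) = -1*370 = -370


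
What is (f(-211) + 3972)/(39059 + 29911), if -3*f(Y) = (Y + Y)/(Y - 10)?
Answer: 1316507/22863555 ≈ 0.057581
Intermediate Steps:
f(Y) = -2*Y/(3*(-10 + Y)) (f(Y) = -(Y + Y)/(3*(Y - 10)) = -2*Y/(3*(-10 + Y)))
(f(-211) + 3972)/(39059 + 29911) = (-2*(-211)/(-30 + 3*(-211)) + 3972)/(39059 + 29911) = (-2*(-211)/(-30 - 633) + 3972)/68970 = (-2*(-211)/(-663) + 3972)*(1/68970) = (-2*(-211)*(-1/663) + 3972)*(1/68970) = (-422/663 + 3972)*(1/68970) = (2633014/663)*(1/68970) = 1316507/22863555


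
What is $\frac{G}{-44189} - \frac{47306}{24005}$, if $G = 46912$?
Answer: $- \frac{3216527394}{1060756945} \approx -3.0323$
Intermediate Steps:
$\frac{G}{-44189} - \frac{47306}{24005} = \frac{46912}{-44189} - \frac{47306}{24005} = 46912 \left(- \frac{1}{44189}\right) - \frac{47306}{24005} = - \frac{46912}{44189} - \frac{47306}{24005} = - \frac{3216527394}{1060756945}$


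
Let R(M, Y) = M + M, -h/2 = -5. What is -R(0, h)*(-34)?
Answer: 0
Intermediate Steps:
h = 10 (h = -2*(-5) = 10)
R(M, Y) = 2*M
-R(0, h)*(-34) = -2*0*(-34) = -1*0*(-34) = 0*(-34) = 0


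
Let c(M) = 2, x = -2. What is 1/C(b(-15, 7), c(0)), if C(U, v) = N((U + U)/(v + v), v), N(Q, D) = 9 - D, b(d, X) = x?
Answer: ⅐ ≈ 0.14286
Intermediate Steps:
b(d, X) = -2
C(U, v) = 9 - v
1/C(b(-15, 7), c(0)) = 1/(9 - 1*2) = 1/(9 - 2) = 1/7 = ⅐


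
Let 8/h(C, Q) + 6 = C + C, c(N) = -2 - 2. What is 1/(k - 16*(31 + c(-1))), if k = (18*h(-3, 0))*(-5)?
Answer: -1/372 ≈ -0.0026882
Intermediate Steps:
c(N) = -4
h(C, Q) = 8/(-6 + 2*C) (h(C, Q) = 8/(-6 + (C + C)) = 8/(-6 + 2*C))
k = 60 (k = (18*(4/(-3 - 3)))*(-5) = (18*(4/(-6)))*(-5) = (18*(4*(-1/6)))*(-5) = (18*(-2/3))*(-5) = -12*(-5) = 60)
1/(k - 16*(31 + c(-1))) = 1/(60 - 16*(31 - 4)) = 1/(60 - 16*27) = 1/(60 - 432) = 1/(-372) = -1/372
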